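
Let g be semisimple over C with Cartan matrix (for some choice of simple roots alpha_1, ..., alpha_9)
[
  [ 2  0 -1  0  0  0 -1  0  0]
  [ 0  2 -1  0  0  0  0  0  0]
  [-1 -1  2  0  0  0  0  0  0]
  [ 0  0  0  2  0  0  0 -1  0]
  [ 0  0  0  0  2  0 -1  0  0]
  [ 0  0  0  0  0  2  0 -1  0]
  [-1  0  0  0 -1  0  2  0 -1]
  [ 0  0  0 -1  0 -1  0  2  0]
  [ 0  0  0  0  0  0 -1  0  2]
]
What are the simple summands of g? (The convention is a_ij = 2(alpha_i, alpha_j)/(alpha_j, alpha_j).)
The diagram associated to this matrix has two connected components: the simple roots {alpha_4, alpha_6, alpha_8} form a chain of 3 nodes with single edges (A_3), and {alpha_1, alpha_2, alpha_3, alpha_5, alpha_7, alpha_9} form a chain of 4 nodes with a fork of two nodes at one end (D_6). A semisimple Lie algebra decomposes uniquely as the direct sum of simple ideals, one per connected component of its Dynkin diagram, so g ≅ A_3 ⊕ D_6 (dimension 15 + 66 = 81).

A_3 (sl(4)) + D_6 (so(12))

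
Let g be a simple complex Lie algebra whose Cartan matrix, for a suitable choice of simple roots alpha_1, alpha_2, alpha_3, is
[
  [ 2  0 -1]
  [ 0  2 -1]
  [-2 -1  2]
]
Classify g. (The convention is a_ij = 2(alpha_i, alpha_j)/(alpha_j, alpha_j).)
type B_3

The matrix has rank 3 with 2's on the diagonal. Reading the off-diagonal entries as Dynkin edges (a single edge where a_ij = a_ji = -1; a double or triple edge where a_ij * a_ji = 2 or 3), the diagram is a chain of 3 nodes with a double edge at one end; the terminal node there is the unique short simple root (B_3). One simple-root ordering that puts it in standard form is (alpha_2, alpha_3, alpha_1). So the algebra is type B_3, i.e. so(7).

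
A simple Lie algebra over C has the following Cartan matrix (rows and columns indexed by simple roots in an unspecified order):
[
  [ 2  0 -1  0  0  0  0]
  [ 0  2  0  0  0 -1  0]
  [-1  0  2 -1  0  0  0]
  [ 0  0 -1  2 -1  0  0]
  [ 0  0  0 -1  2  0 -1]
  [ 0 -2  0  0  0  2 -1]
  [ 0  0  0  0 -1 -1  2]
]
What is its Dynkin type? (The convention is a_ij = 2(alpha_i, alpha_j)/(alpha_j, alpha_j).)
B_7 (so(15))

The matrix has rank 7 with 2's on the diagonal. Reading the off-diagonal entries as Dynkin edges (a single edge where a_ij = a_ji = -1; a double or triple edge where a_ij * a_ji = 2 or 3), the diagram is a chain of 7 nodes with a double edge at one end; the terminal node there is the unique short simple root (B_7). One simple-root ordering that puts it in standard form is (alpha_1, alpha_3, alpha_4, alpha_5, alpha_7, alpha_6, alpha_2). So the algebra is type B_7, i.e. so(15).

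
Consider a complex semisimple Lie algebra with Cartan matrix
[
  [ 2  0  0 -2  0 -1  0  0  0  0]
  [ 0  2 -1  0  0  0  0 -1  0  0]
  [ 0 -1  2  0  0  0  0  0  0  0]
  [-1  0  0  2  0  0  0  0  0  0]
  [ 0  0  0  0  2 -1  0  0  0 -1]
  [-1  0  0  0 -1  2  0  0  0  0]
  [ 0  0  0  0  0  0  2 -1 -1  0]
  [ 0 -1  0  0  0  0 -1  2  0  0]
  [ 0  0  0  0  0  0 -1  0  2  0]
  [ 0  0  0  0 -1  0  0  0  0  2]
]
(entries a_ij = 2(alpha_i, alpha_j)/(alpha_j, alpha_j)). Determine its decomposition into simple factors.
type A_5 ⊕ type B_5

The diagram associated to this matrix has two connected components: the simple roots {alpha_2, alpha_3, alpha_7, alpha_8, alpha_9} form a chain of 5 nodes with single edges (A_5), and {alpha_1, alpha_4, alpha_5, alpha_6, alpha_10} form a chain of 5 nodes with a double edge at one end; the terminal node there is the unique short simple root (B_5). A semisimple Lie algebra decomposes uniquely as the direct sum of simple ideals, one per connected component of its Dynkin diagram, so g ≅ A_5 ⊕ B_5 (dimension 35 + 55 = 90).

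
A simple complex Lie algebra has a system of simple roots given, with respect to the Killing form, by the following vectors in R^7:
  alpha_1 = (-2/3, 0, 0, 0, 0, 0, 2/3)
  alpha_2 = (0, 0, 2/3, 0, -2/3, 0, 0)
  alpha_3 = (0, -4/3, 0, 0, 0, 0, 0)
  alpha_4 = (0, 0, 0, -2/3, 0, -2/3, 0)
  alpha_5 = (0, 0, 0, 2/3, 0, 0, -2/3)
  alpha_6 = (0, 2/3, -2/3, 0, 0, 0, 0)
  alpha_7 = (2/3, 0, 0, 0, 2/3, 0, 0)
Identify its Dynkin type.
C_7

Compute the Cartan integers a_ij = 2(alpha_i, alpha_j)/(alpha_j, alpha_j); the resulting 7x7 Cartan matrix is
[[2, 0, 0, 0, -1, 0, -1], [0, 2, 0, 0, 0, -1, -1], [0, 0, 2, 0, 0, -2, 0], [0, 0, 0, 2, -1, 0, 0], [-1, 0, 0, -1, 2, 0, 0], [0, -1, -1, 0, 0, 2, 0], [-1, -1, 0, 0, 0, 0, 2]].
The roots have two lengths (squared-length ratio 2:1); the short ones are alpha_{1,2,4,5,6,7}. The associated Dynkin diagram is a chain of 7 nodes with a double edge at one end; the terminal node there is the unique long simple root (C_7), so the type is C_7 (the algebra sp(14)).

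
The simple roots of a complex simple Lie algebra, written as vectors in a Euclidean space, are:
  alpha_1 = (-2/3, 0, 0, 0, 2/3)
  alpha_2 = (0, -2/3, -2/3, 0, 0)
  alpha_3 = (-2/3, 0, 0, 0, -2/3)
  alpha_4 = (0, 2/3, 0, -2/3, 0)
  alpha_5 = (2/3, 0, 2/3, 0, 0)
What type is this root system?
Compute the Cartan integers a_ij = 2(alpha_i, alpha_j)/(alpha_j, alpha_j); the resulting 5x5 Cartan matrix is
[[2, 0, 0, 0, -1], [0, 2, 0, -1, -1], [0, 0, 2, 0, -1], [0, -1, 0, 2, 0], [-1, -1, -1, 0, 2]].
All simple roots have the same length, so the diagram is simply laced. The associated Dynkin diagram is a chain of 3 nodes with a fork of two nodes at one end (D_5), so the type is D_5 (the algebra so(10)).

D5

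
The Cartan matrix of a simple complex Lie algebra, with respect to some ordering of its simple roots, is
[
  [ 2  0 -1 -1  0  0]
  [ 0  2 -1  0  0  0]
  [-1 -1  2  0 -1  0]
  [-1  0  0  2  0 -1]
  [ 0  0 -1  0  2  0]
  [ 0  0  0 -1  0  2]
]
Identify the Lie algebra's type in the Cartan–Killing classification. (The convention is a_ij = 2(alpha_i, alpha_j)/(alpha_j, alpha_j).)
The matrix has rank 6 with 2's on the diagonal. Reading the off-diagonal entries as Dynkin edges (a single edge where a_ij = a_ji = -1; a double or triple edge where a_ij * a_ji = 2 or 3), the diagram is a chain of 4 nodes with a fork of two nodes at one end (D_6). One simple-root ordering that puts it in standard form is (alpha_6, alpha_4, alpha_1, alpha_3, alpha_2, alpha_5). So the algebra is type D_6, i.e. so(12).

D_6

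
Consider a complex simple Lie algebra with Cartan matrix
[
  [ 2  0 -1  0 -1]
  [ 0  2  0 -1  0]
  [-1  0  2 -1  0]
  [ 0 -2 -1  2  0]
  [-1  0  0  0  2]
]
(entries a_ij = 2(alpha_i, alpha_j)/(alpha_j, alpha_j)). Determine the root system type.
B_5

The matrix has rank 5 with 2's on the diagonal. Reading the off-diagonal entries as Dynkin edges (a single edge where a_ij = a_ji = -1; a double or triple edge where a_ij * a_ji = 2 or 3), the diagram is a chain of 5 nodes with a double edge at one end; the terminal node there is the unique short simple root (B_5). One simple-root ordering that puts it in standard form is (alpha_5, alpha_1, alpha_3, alpha_4, alpha_2). So the algebra is type B_5, i.e. so(11).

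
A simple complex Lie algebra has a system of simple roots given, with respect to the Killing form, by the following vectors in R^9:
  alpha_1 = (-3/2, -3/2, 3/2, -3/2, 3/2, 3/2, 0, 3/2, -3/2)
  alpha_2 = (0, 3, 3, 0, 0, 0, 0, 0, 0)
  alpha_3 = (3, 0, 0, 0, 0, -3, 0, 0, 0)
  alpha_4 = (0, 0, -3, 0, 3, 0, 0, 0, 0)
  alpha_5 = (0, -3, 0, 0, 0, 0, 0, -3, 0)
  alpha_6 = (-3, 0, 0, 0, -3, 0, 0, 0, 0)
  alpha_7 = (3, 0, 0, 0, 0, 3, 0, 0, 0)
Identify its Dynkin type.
E_7

Compute the Cartan integers a_ij = 2(alpha_i, alpha_j)/(alpha_j, alpha_j); the resulting 7x7 Cartan matrix is
[[2, 0, -1, 0, 0, 0, 0], [0, 2, 0, -1, -1, 0, 0], [-1, 0, 2, 0, 0, -1, 0], [0, -1, 0, 2, 0, -1, 0], [0, -1, 0, 0, 2, 0, 0], [0, 0, -1, -1, 0, 2, -1], [0, 0, 0, 0, 0, -1, 2]].
All simple roots have the same length, so the diagram is simply laced. The associated Dynkin diagram is a chain of 6 nodes with one extra node attached to the third node from one end (E_7), so the type is E_7.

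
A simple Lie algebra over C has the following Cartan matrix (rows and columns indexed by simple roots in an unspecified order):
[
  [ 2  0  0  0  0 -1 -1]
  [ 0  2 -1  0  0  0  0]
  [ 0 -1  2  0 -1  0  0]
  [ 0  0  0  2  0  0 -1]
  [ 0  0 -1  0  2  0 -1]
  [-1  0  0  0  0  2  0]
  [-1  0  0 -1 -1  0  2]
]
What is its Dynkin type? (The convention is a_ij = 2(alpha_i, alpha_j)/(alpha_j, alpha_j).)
E_7

The matrix has rank 7 with 2's on the diagonal. Reading the off-diagonal entries as Dynkin edges (a single edge where a_ij = a_ji = -1; a double or triple edge where a_ij * a_ji = 2 or 3), the diagram is a chain of 6 nodes with one extra node attached to the third node from one end (E_7). One simple-root ordering that puts it in standard form is (alpha_6, alpha_4, alpha_1, alpha_7, alpha_5, alpha_3, alpha_2). So the algebra is type E_7.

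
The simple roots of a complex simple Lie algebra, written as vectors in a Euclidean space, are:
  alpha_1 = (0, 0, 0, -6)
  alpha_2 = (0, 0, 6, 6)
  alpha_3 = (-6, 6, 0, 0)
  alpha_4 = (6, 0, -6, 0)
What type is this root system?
type B_4

Compute the Cartan integers a_ij = 2(alpha_i, alpha_j)/(alpha_j, alpha_j); the resulting 4x4 Cartan matrix is
[[2, -1, 0, 0], [-2, 2, 0, -1], [0, 0, 2, -1], [0, -1, -1, 2]].
The roots have two lengths (squared-length ratio 2:1); the short ones are alpha_{1}. The associated Dynkin diagram is a chain of 4 nodes with a double edge at one end; the terminal node there is the unique short simple root (B_4), so the type is B_4 (the algebra so(9)).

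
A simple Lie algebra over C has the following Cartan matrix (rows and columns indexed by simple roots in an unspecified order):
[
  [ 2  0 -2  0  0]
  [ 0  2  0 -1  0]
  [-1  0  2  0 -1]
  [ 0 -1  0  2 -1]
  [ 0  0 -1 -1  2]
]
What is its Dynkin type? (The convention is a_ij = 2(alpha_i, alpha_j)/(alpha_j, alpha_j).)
C_5

The matrix has rank 5 with 2's on the diagonal. Reading the off-diagonal entries as Dynkin edges (a single edge where a_ij = a_ji = -1; a double or triple edge where a_ij * a_ji = 2 or 3), the diagram is a chain of 5 nodes with a double edge at one end; the terminal node there is the unique long simple root (C_5). One simple-root ordering that puts it in standard form is (alpha_2, alpha_4, alpha_5, alpha_3, alpha_1). So the algebra is type C_5, i.e. sp(10).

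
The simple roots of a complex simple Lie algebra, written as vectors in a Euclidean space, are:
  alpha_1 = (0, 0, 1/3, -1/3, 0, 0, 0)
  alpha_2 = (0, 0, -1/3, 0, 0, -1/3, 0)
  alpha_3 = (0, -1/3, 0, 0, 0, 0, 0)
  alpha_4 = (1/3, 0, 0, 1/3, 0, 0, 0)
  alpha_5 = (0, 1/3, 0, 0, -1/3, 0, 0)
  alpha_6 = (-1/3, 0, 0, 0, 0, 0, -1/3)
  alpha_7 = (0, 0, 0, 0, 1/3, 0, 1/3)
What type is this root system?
B_7

Compute the Cartan integers a_ij = 2(alpha_i, alpha_j)/(alpha_j, alpha_j); the resulting 7x7 Cartan matrix is
[[2, -1, 0, -1, 0, 0, 0], [-1, 2, 0, 0, 0, 0, 0], [0, 0, 2, 0, -1, 0, 0], [-1, 0, 0, 2, 0, -1, 0], [0, 0, -2, 0, 2, 0, -1], [0, 0, 0, -1, 0, 2, -1], [0, 0, 0, 0, -1, -1, 2]].
The roots have two lengths (squared-length ratio 2:1); the short ones are alpha_{3}. The associated Dynkin diagram is a chain of 7 nodes with a double edge at one end; the terminal node there is the unique short simple root (B_7), so the type is B_7 (the algebra so(15)).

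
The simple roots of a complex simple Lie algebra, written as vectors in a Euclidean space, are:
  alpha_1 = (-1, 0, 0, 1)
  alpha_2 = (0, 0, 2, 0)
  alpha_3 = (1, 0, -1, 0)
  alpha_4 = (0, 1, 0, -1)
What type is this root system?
type C_4

Compute the Cartan integers a_ij = 2(alpha_i, alpha_j)/(alpha_j, alpha_j); the resulting 4x4 Cartan matrix is
[[2, 0, -1, -1], [0, 2, -2, 0], [-1, -1, 2, 0], [-1, 0, 0, 2]].
The roots have two lengths (squared-length ratio 2:1); the short ones are alpha_{1,3,4}. The associated Dynkin diagram is a chain of 4 nodes with a double edge at one end; the terminal node there is the unique long simple root (C_4), so the type is C_4 (the algebra sp(8)).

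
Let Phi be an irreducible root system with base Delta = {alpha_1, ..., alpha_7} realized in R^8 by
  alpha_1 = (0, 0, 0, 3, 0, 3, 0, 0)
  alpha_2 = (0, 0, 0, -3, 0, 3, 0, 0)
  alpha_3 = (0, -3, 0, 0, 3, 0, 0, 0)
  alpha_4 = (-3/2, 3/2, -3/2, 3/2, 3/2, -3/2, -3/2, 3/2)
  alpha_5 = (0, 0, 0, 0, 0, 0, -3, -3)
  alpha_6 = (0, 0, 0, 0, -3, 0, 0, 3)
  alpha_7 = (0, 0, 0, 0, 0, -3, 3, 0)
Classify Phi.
E_7

Compute the Cartan integers a_ij = 2(alpha_i, alpha_j)/(alpha_j, alpha_j); the resulting 7x7 Cartan matrix is
[[2, 0, 0, 0, 0, 0, -1], [0, 2, 0, -1, 0, 0, -1], [0, 0, 2, 0, 0, -1, 0], [0, -1, 0, 2, 0, 0, 0], [0, 0, 0, 0, 2, -1, -1], [0, 0, -1, 0, -1, 2, 0], [-1, -1, 0, 0, -1, 0, 2]].
All simple roots have the same length, so the diagram is simply laced. The associated Dynkin diagram is a chain of 6 nodes with one extra node attached to the third node from one end (E_7), so the type is E_7.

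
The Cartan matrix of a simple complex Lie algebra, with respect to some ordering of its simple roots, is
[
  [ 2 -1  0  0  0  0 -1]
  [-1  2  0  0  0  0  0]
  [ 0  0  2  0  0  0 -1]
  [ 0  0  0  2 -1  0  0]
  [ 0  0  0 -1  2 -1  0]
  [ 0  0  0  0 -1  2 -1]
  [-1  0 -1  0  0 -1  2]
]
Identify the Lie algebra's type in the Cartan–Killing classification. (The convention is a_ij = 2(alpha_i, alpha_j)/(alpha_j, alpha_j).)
The matrix has rank 7 with 2's on the diagonal. Reading the off-diagonal entries as Dynkin edges (a single edge where a_ij = a_ji = -1; a double or triple edge where a_ij * a_ji = 2 or 3), the diagram is a chain of 6 nodes with one extra node attached to the third node from one end (E_7). One simple-root ordering that puts it in standard form is (alpha_2, alpha_3, alpha_1, alpha_7, alpha_6, alpha_5, alpha_4). So the algebra is type E_7.

E_7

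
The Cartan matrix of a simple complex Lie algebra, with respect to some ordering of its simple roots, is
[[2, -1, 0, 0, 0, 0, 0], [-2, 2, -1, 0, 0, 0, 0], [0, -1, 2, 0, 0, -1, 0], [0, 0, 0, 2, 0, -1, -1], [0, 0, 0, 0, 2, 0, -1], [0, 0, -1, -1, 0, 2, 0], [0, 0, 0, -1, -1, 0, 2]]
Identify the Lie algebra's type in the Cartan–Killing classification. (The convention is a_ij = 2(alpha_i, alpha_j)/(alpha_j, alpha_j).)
B_7

The matrix has rank 7 with 2's on the diagonal. Reading the off-diagonal entries as Dynkin edges (a single edge where a_ij = a_ji = -1; a double or triple edge where a_ij * a_ji = 2 or 3), the diagram is a chain of 7 nodes with a double edge at one end; the terminal node there is the unique short simple root (B_7). One simple-root ordering that puts it in standard form is (alpha_5, alpha_7, alpha_4, alpha_6, alpha_3, alpha_2, alpha_1). So the algebra is type B_7, i.e. so(15).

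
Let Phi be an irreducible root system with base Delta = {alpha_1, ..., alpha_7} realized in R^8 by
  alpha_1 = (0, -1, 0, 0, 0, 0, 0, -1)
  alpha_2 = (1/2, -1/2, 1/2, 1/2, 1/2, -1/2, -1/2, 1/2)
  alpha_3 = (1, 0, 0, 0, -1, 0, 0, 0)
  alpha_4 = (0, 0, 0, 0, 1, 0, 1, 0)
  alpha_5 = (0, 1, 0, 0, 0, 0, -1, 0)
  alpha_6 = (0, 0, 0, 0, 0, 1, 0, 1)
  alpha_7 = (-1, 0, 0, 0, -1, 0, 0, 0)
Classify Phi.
type E_7

Compute the Cartan integers a_ij = 2(alpha_i, alpha_j)/(alpha_j, alpha_j); the resulting 7x7 Cartan matrix is
[[2, 0, 0, 0, -1, -1, 0], [0, 2, 0, 0, 0, 0, -1], [0, 0, 2, -1, 0, 0, 0], [0, 0, -1, 2, -1, 0, -1], [-1, 0, 0, -1, 2, 0, 0], [-1, 0, 0, 0, 0, 2, 0], [0, -1, 0, -1, 0, 0, 2]].
All simple roots have the same length, so the diagram is simply laced. The associated Dynkin diagram is a chain of 6 nodes with one extra node attached to the third node from one end (E_7), so the type is E_7.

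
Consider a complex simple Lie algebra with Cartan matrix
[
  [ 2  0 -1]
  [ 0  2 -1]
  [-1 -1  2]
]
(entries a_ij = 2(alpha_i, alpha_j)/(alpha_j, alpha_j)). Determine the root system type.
The matrix has rank 3 with 2's on the diagonal. Reading the off-diagonal entries as Dynkin edges (a single edge where a_ij = a_ji = -1; a double or triple edge where a_ij * a_ji = 2 or 3), the diagram is a chain of 3 nodes with single edges (A_3). One simple-root ordering that puts it in standard form is (alpha_1, alpha_3, alpha_2). So the algebra is type A_3, i.e. sl(4).

A3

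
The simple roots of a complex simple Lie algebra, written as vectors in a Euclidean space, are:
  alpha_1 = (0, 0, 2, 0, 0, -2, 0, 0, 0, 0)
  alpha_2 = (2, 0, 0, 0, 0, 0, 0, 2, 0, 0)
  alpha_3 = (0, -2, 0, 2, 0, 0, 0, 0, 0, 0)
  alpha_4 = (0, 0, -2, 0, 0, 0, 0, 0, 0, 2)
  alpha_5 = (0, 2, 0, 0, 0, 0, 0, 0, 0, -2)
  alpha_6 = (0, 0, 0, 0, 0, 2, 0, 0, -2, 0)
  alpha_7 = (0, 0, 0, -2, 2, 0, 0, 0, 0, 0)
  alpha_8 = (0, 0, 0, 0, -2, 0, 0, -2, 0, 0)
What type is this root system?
A_8 (sl(9))

Compute the Cartan integers a_ij = 2(alpha_i, alpha_j)/(alpha_j, alpha_j); the resulting 8x8 Cartan matrix is
[[2, 0, 0, -1, 0, -1, 0, 0], [0, 2, 0, 0, 0, 0, 0, -1], [0, 0, 2, 0, -1, 0, -1, 0], [-1, 0, 0, 2, -1, 0, 0, 0], [0, 0, -1, -1, 2, 0, 0, 0], [-1, 0, 0, 0, 0, 2, 0, 0], [0, 0, -1, 0, 0, 0, 2, -1], [0, -1, 0, 0, 0, 0, -1, 2]].
All simple roots have the same length, so the diagram is simply laced. The associated Dynkin diagram is a chain of 8 nodes with single edges (A_8), so the type is A_8 (the algebra sl(9)).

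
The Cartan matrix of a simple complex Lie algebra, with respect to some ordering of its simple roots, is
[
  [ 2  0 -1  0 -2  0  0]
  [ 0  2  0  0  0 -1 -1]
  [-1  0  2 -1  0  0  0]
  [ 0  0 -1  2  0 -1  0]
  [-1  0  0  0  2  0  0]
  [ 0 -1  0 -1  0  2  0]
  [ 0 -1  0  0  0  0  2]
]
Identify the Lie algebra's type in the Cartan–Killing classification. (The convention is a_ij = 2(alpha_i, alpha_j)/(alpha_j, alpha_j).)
The matrix has rank 7 with 2's on the diagonal. Reading the off-diagonal entries as Dynkin edges (a single edge where a_ij = a_ji = -1; a double or triple edge where a_ij * a_ji = 2 or 3), the diagram is a chain of 7 nodes with a double edge at one end; the terminal node there is the unique short simple root (B_7). One simple-root ordering that puts it in standard form is (alpha_7, alpha_2, alpha_6, alpha_4, alpha_3, alpha_1, alpha_5). So the algebra is type B_7, i.e. so(15).

B_7 (so(15))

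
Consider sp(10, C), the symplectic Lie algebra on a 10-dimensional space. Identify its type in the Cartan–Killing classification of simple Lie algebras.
C_5

This is sp(10), which has dimension 10(10+1)/2 = 55 and rank 10/2 = 5. In the classification of classical Lie algebras, the symplectic algebra sp(2n) has type C_n; here n = 5, so the Dynkin diagram is a chain of 5 nodes with a double edge at one end; the terminal node there is the unique long simple root (C_5). Hence the type is C_5.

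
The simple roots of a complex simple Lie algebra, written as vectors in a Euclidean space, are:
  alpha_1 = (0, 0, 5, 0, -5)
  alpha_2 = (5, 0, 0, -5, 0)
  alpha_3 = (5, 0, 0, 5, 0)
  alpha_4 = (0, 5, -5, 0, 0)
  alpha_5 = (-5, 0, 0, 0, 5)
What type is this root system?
D_5

Compute the Cartan integers a_ij = 2(alpha_i, alpha_j)/(alpha_j, alpha_j); the resulting 5x5 Cartan matrix is
[[2, 0, 0, -1, -1], [0, 2, 0, 0, -1], [0, 0, 2, 0, -1], [-1, 0, 0, 2, 0], [-1, -1, -1, 0, 2]].
All simple roots have the same length, so the diagram is simply laced. The associated Dynkin diagram is a chain of 3 nodes with a fork of two nodes at one end (D_5), so the type is D_5 (the algebra so(10)).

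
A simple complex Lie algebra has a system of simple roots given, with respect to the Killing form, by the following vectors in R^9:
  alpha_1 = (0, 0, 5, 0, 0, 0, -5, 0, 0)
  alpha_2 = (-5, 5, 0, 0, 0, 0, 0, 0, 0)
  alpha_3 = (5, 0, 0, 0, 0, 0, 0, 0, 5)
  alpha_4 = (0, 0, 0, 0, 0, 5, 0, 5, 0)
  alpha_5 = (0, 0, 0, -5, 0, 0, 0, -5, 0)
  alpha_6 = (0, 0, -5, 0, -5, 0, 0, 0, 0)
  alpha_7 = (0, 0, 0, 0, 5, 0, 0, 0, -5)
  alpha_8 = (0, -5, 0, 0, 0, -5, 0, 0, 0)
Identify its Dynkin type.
A8

Compute the Cartan integers a_ij = 2(alpha_i, alpha_j)/(alpha_j, alpha_j); the resulting 8x8 Cartan matrix is
[[2, 0, 0, 0, 0, -1, 0, 0], [0, 2, -1, 0, 0, 0, 0, -1], [0, -1, 2, 0, 0, 0, -1, 0], [0, 0, 0, 2, -1, 0, 0, -1], [0, 0, 0, -1, 2, 0, 0, 0], [-1, 0, 0, 0, 0, 2, -1, 0], [0, 0, -1, 0, 0, -1, 2, 0], [0, -1, 0, -1, 0, 0, 0, 2]].
All simple roots have the same length, so the diagram is simply laced. The associated Dynkin diagram is a chain of 8 nodes with single edges (A_8), so the type is A_8 (the algebra sl(9)).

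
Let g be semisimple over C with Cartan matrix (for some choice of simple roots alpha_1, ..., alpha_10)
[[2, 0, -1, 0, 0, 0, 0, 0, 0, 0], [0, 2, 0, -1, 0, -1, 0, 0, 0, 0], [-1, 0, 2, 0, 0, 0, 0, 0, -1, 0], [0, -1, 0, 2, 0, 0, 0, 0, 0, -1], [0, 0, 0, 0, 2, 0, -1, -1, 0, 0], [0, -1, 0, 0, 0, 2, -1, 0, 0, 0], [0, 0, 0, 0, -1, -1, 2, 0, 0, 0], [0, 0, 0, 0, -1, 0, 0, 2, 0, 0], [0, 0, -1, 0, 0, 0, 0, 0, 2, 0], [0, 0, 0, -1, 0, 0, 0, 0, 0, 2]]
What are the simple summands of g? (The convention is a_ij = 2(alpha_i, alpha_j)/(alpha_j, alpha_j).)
The diagram associated to this matrix has two connected components: the simple roots {alpha_1, alpha_3, alpha_9} form a chain of 3 nodes with single edges (A_3), and {alpha_2, alpha_4, alpha_5, alpha_6, alpha_7, alpha_8, alpha_10} form a chain of 7 nodes with single edges (A_7). A semisimple Lie algebra decomposes uniquely as the direct sum of simple ideals, one per connected component of its Dynkin diagram, so g ≅ A_3 ⊕ A_7 (dimension 15 + 63 = 78).

A_3 (sl(4)) ⊕ A_7 (sl(8))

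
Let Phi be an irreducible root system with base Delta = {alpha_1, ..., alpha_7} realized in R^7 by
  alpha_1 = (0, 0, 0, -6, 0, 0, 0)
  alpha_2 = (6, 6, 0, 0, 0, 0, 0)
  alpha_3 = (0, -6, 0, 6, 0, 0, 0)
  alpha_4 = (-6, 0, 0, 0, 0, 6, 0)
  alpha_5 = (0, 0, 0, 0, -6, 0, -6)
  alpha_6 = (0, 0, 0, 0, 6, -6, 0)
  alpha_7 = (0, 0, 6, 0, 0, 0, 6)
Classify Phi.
Compute the Cartan integers a_ij = 2(alpha_i, alpha_j)/(alpha_j, alpha_j); the resulting 7x7 Cartan matrix is
[[2, 0, -1, 0, 0, 0, 0], [0, 2, -1, -1, 0, 0, 0], [-2, -1, 2, 0, 0, 0, 0], [0, -1, 0, 2, 0, -1, 0], [0, 0, 0, 0, 2, -1, -1], [0, 0, 0, -1, -1, 2, 0], [0, 0, 0, 0, -1, 0, 2]].
The roots have two lengths (squared-length ratio 2:1); the short ones are alpha_{1}. The associated Dynkin diagram is a chain of 7 nodes with a double edge at one end; the terminal node there is the unique short simple root (B_7), so the type is B_7 (the algebra so(15)).

B_7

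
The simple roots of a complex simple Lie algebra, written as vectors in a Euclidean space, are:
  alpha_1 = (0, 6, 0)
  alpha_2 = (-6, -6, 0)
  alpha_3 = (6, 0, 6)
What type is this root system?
Compute the Cartan integers a_ij = 2(alpha_i, alpha_j)/(alpha_j, alpha_j); the resulting 3x3 Cartan matrix is
[[2, -1, 0], [-2, 2, -1], [0, -1, 2]].
The roots have two lengths (squared-length ratio 2:1); the short ones are alpha_{1}. The associated Dynkin diagram is a chain of 3 nodes with a double edge at one end; the terminal node there is the unique short simple root (B_3), so the type is B_3 (the algebra so(7)).

B3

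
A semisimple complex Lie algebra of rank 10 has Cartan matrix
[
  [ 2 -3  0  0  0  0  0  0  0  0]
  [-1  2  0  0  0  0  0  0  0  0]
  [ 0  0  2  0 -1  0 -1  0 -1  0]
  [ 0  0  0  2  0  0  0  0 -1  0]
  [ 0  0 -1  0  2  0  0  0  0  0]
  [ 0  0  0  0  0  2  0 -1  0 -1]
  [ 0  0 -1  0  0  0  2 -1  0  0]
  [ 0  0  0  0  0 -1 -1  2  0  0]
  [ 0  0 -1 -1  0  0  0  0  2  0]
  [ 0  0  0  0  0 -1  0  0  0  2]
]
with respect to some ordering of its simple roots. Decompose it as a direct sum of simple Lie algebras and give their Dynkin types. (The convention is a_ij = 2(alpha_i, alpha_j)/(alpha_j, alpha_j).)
E_8 + G_2

The diagram associated to this matrix has two connected components: the simple roots {alpha_3, alpha_4, alpha_5, alpha_6, alpha_7, alpha_8, alpha_9, alpha_10} form a chain of 7 nodes with one extra node attached to the third node from one end (E_8), and {alpha_1, alpha_2} form two nodes joined by a triple edge (G_2). A semisimple Lie algebra decomposes uniquely as the direct sum of simple ideals, one per connected component of its Dynkin diagram, so g ≅ E_8 ⊕ G_2 (dimension 248 + 14 = 262).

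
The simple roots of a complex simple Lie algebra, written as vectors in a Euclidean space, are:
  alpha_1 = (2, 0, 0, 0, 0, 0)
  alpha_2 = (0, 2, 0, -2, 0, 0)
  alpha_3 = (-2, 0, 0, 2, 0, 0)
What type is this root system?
Compute the Cartan integers a_ij = 2(alpha_i, alpha_j)/(alpha_j, alpha_j); the resulting 3x3 Cartan matrix is
[[2, 0, -1], [0, 2, -1], [-2, -1, 2]].
The roots have two lengths (squared-length ratio 2:1); the short ones are alpha_{1}. The associated Dynkin diagram is a chain of 3 nodes with a double edge at one end; the terminal node there is the unique short simple root (B_3), so the type is B_3 (the algebra so(7)).

B_3 (so(7))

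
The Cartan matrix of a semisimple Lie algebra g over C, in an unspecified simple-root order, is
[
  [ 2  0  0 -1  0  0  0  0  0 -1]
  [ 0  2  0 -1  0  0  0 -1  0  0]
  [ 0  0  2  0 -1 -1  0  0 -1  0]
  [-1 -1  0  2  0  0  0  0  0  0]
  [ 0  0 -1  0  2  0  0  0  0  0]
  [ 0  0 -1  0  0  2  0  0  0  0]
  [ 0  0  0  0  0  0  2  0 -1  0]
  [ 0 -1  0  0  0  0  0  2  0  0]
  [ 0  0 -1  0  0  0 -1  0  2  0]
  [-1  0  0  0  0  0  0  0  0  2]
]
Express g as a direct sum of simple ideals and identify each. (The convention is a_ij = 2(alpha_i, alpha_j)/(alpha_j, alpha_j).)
A_5 (sl(6)) + D_5 (so(10))

The diagram associated to this matrix has two connected components: the simple roots {alpha_1, alpha_2, alpha_4, alpha_8, alpha_10} form a chain of 5 nodes with single edges (A_5), and {alpha_3, alpha_5, alpha_6, alpha_7, alpha_9} form a chain of 3 nodes with a fork of two nodes at one end (D_5). A semisimple Lie algebra decomposes uniquely as the direct sum of simple ideals, one per connected component of its Dynkin diagram, so g ≅ A_5 ⊕ D_5 (dimension 35 + 45 = 80).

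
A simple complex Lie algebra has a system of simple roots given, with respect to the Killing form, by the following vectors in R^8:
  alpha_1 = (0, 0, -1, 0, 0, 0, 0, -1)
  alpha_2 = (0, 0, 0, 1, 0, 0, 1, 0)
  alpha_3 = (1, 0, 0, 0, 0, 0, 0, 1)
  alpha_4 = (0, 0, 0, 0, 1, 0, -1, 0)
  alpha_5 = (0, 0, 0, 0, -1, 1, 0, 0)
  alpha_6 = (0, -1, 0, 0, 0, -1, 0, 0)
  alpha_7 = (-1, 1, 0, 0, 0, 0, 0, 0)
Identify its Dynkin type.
Compute the Cartan integers a_ij = 2(alpha_i, alpha_j)/(alpha_j, alpha_j); the resulting 7x7 Cartan matrix is
[[2, 0, -1, 0, 0, 0, 0], [0, 2, 0, -1, 0, 0, 0], [-1, 0, 2, 0, 0, 0, -1], [0, -1, 0, 2, -1, 0, 0], [0, 0, 0, -1, 2, -1, 0], [0, 0, 0, 0, -1, 2, -1], [0, 0, -1, 0, 0, -1, 2]].
All simple roots have the same length, so the diagram is simply laced. The associated Dynkin diagram is a chain of 7 nodes with single edges (A_7), so the type is A_7 (the algebra sl(8)).

A_7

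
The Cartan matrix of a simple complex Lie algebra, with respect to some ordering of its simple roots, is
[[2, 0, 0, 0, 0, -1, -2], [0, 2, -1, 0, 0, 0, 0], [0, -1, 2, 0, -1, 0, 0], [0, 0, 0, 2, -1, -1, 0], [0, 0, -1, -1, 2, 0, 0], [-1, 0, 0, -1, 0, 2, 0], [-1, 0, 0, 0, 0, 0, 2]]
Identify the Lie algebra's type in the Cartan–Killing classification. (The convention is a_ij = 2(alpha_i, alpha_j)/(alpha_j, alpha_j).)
B_7 (so(15))

The matrix has rank 7 with 2's on the diagonal. Reading the off-diagonal entries as Dynkin edges (a single edge where a_ij = a_ji = -1; a double or triple edge where a_ij * a_ji = 2 or 3), the diagram is a chain of 7 nodes with a double edge at one end; the terminal node there is the unique short simple root (B_7). One simple-root ordering that puts it in standard form is (alpha_2, alpha_3, alpha_5, alpha_4, alpha_6, alpha_1, alpha_7). So the algebra is type B_7, i.e. so(15).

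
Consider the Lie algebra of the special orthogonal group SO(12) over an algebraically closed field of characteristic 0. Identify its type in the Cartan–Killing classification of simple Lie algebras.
This is so(12) with 12 even, which has dimension 12(12-1)/2 = 66 and rank 12/2 = 6. In the classification of classical Lie algebras, the orthogonal algebra so(2n) in an even number of variables has type D_n; here n = 6, so the Dynkin diagram is a chain of 4 nodes with a fork of two nodes at one end (D_6). Hence the type is D_6.

D_6 (so(12))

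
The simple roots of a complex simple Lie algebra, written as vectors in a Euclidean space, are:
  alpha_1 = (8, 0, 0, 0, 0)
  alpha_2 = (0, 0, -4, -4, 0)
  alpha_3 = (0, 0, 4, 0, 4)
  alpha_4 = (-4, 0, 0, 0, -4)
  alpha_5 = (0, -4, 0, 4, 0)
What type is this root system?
Compute the Cartan integers a_ij = 2(alpha_i, alpha_j)/(alpha_j, alpha_j); the resulting 5x5 Cartan matrix is
[[2, 0, 0, -2, 0], [0, 2, -1, 0, -1], [0, -1, 2, -1, 0], [-1, 0, -1, 2, 0], [0, -1, 0, 0, 2]].
The roots have two lengths (squared-length ratio 2:1); the short ones are alpha_{2,3,4,5}. The associated Dynkin diagram is a chain of 5 nodes with a double edge at one end; the terminal node there is the unique long simple root (C_5), so the type is C_5 (the algebra sp(10)).

C5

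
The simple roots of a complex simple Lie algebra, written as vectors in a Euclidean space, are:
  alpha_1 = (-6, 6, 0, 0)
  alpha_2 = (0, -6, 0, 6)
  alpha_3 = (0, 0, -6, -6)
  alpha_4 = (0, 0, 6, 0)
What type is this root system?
B4

Compute the Cartan integers a_ij = 2(alpha_i, alpha_j)/(alpha_j, alpha_j); the resulting 4x4 Cartan matrix is
[[2, -1, 0, 0], [-1, 2, -1, 0], [0, -1, 2, -2], [0, 0, -1, 2]].
The roots have two lengths (squared-length ratio 2:1); the short ones are alpha_{4}. The associated Dynkin diagram is a chain of 4 nodes with a double edge at one end; the terminal node there is the unique short simple root (B_4), so the type is B_4 (the algebra so(9)).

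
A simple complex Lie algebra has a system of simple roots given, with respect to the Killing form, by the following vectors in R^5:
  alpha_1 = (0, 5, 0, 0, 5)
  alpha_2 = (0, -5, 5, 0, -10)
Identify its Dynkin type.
G2

Compute the Cartan integers a_ij = 2(alpha_i, alpha_j)/(alpha_j, alpha_j); the resulting 2x2 Cartan matrix is
[[2, -1], [-3, 2]].
The roots have two lengths (squared-length ratio 3:1); the short ones are alpha_{1}. The associated Dynkin diagram is two nodes joined by a triple edge (G_2), so the type is G_2.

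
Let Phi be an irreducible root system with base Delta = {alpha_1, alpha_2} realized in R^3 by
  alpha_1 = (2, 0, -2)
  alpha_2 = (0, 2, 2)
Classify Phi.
Compute the Cartan integers a_ij = 2(alpha_i, alpha_j)/(alpha_j, alpha_j); the resulting 2x2 Cartan matrix is
[[2, -1], [-1, 2]].
All simple roots have the same length, so the diagram is simply laced. The associated Dynkin diagram is a chain of 2 nodes with single edges (A_2), so the type is A_2 (the algebra sl(3)).

A_2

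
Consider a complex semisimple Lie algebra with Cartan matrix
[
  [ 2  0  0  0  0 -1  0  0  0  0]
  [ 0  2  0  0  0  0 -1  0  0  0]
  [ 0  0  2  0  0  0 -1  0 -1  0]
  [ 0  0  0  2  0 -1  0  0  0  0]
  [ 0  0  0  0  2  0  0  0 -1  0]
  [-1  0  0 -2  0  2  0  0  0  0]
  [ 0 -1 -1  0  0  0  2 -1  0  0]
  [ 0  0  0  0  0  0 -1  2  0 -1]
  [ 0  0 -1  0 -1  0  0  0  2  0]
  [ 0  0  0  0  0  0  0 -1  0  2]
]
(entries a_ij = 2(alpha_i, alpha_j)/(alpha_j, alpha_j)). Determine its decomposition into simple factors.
The diagram associated to this matrix has two connected components: the simple roots {alpha_1, alpha_4, alpha_6} form a chain of 3 nodes with a double edge at one end; the terminal node there is the unique short simple root (B_3), and {alpha_2, alpha_3, alpha_5, alpha_7, alpha_8, alpha_9, alpha_10} form a chain of 6 nodes with one extra node attached to the third node from one end (E_7). A semisimple Lie algebra decomposes uniquely as the direct sum of simple ideals, one per connected component of its Dynkin diagram, so g ≅ B_3 ⊕ E_7 (dimension 21 + 133 = 154).

B3 ⊕ E7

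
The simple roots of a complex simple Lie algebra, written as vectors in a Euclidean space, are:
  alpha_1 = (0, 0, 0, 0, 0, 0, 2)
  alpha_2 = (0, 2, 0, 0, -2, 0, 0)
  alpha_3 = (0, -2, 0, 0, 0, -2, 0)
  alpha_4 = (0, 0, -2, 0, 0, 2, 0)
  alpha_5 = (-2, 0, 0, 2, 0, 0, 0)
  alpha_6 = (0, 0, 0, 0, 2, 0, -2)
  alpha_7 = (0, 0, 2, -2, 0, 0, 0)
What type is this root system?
Compute the Cartan integers a_ij = 2(alpha_i, alpha_j)/(alpha_j, alpha_j); the resulting 7x7 Cartan matrix is
[[2, 0, 0, 0, 0, -1, 0], [0, 2, -1, 0, 0, -1, 0], [0, -1, 2, -1, 0, 0, 0], [0, 0, -1, 2, 0, 0, -1], [0, 0, 0, 0, 2, 0, -1], [-2, -1, 0, 0, 0, 2, 0], [0, 0, 0, -1, -1, 0, 2]].
The roots have two lengths (squared-length ratio 2:1); the short ones are alpha_{1}. The associated Dynkin diagram is a chain of 7 nodes with a double edge at one end; the terminal node there is the unique short simple root (B_7), so the type is B_7 (the algebra so(15)).

B7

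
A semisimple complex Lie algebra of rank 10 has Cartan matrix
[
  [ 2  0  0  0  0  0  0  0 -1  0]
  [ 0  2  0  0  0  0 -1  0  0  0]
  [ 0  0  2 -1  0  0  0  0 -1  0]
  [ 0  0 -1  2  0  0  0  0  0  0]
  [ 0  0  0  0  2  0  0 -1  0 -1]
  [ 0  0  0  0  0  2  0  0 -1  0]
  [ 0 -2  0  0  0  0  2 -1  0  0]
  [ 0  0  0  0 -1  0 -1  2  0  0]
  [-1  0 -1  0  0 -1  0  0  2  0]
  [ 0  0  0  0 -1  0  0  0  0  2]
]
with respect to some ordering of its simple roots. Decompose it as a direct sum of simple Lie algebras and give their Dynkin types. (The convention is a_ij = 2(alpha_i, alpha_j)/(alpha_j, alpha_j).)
B_5 + D_5

The diagram associated to this matrix has two connected components: the simple roots {alpha_2, alpha_5, alpha_7, alpha_8, alpha_10} form a chain of 5 nodes with a double edge at one end; the terminal node there is the unique short simple root (B_5), and {alpha_1, alpha_3, alpha_4, alpha_6, alpha_9} form a chain of 3 nodes with a fork of two nodes at one end (D_5). A semisimple Lie algebra decomposes uniquely as the direct sum of simple ideals, one per connected component of its Dynkin diagram, so g ≅ B_5 ⊕ D_5 (dimension 55 + 45 = 100).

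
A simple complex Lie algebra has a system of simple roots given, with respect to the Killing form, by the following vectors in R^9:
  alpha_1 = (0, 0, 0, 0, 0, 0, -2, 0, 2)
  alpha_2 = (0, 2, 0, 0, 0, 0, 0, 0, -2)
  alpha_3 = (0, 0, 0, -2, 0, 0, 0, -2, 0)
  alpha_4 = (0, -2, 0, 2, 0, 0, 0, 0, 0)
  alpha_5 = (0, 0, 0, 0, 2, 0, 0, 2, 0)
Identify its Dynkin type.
A_5

Compute the Cartan integers a_ij = 2(alpha_i, alpha_j)/(alpha_j, alpha_j); the resulting 5x5 Cartan matrix is
[[2, -1, 0, 0, 0], [-1, 2, 0, -1, 0], [0, 0, 2, -1, -1], [0, -1, -1, 2, 0], [0, 0, -1, 0, 2]].
All simple roots have the same length, so the diagram is simply laced. The associated Dynkin diagram is a chain of 5 nodes with single edges (A_5), so the type is A_5 (the algebra sl(6)).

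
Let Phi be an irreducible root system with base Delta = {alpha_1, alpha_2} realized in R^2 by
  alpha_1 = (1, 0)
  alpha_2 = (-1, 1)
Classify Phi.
Compute the Cartan integers a_ij = 2(alpha_i, alpha_j)/(alpha_j, alpha_j); the resulting 2x2 Cartan matrix is
[[2, -1], [-2, 2]].
The roots have two lengths (squared-length ratio 2:1); the short ones are alpha_{1}. The associated Dynkin diagram is a chain of 2 nodes with a double edge at one end; the terminal node there is the unique short simple root (B_2), so the type is B_2 (the algebra so(5)).

B_2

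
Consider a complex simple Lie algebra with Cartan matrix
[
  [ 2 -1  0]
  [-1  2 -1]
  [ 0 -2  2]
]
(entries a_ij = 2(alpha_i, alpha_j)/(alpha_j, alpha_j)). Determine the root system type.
The matrix has rank 3 with 2's on the diagonal. Reading the off-diagonal entries as Dynkin edges (a single edge where a_ij = a_ji = -1; a double or triple edge where a_ij * a_ji = 2 or 3), the diagram is a chain of 3 nodes with a double edge at one end; the terminal node there is the unique long simple root (C_3). One simple-root ordering that puts it in standard form is (alpha_1, alpha_2, alpha_3). So the algebra is type C_3, i.e. sp(6).

C3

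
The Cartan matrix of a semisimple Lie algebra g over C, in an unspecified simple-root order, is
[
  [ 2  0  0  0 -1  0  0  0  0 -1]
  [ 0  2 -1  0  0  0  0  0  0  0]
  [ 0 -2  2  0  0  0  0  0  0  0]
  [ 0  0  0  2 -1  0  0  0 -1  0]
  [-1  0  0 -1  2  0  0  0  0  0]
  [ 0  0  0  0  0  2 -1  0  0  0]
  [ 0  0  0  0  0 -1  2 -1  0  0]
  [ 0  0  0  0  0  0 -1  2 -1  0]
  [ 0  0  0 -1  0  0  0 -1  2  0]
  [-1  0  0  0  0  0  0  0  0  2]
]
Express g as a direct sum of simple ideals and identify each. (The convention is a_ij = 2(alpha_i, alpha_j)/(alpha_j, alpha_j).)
The diagram associated to this matrix has two connected components: the simple roots {alpha_1, alpha_4, alpha_5, alpha_6, alpha_7, alpha_8, alpha_9, alpha_10} form a chain of 8 nodes with single edges (A_8), and {alpha_2, alpha_3} form a chain of 2 nodes with a double edge at one end; the terminal node there is the unique short simple root (B_2). A semisimple Lie algebra decomposes uniquely as the direct sum of simple ideals, one per connected component of its Dynkin diagram, so g ≅ A_8 ⊕ B_2 (dimension 80 + 10 = 90).

A_8 (sl(9)) + B_2 (so(5))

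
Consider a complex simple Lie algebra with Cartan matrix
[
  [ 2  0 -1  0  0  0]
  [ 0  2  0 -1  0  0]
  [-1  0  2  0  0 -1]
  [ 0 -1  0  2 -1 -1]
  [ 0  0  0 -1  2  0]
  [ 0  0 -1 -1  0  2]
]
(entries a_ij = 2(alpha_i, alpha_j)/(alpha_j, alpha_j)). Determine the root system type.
D_6 (so(12))

The matrix has rank 6 with 2's on the diagonal. Reading the off-diagonal entries as Dynkin edges (a single edge where a_ij = a_ji = -1; a double or triple edge where a_ij * a_ji = 2 or 3), the diagram is a chain of 4 nodes with a fork of two nodes at one end (D_6). One simple-root ordering that puts it in standard form is (alpha_1, alpha_3, alpha_6, alpha_4, alpha_2, alpha_5). So the algebra is type D_6, i.e. so(12).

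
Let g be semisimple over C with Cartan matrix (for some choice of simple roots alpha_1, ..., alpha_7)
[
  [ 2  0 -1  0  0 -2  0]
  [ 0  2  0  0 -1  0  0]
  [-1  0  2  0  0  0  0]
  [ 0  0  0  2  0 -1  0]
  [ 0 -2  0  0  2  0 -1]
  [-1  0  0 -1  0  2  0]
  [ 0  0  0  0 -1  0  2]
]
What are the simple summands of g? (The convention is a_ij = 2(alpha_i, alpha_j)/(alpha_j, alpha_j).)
type B_3 + type F_4

The diagram associated to this matrix has two connected components: the simple roots {alpha_2, alpha_5, alpha_7} form a chain of 3 nodes with a double edge at one end; the terminal node there is the unique short simple root (B_3), and {alpha_1, alpha_3, alpha_4, alpha_6} form a chain of 4 nodes with a double edge between the middle two (F_4). A semisimple Lie algebra decomposes uniquely as the direct sum of simple ideals, one per connected component of its Dynkin diagram, so g ≅ B_3 ⊕ F_4 (dimension 21 + 52 = 73).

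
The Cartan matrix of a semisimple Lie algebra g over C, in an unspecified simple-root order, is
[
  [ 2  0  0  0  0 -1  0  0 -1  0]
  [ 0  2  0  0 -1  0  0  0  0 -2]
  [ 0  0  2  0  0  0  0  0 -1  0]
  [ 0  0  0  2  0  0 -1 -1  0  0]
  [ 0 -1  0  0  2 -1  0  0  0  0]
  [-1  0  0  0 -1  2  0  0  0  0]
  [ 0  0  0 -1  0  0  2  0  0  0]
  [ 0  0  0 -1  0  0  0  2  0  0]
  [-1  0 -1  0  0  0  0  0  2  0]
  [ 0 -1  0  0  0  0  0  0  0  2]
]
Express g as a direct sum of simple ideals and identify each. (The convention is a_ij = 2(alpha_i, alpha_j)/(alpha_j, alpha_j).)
type A_3 + type B_7

The diagram associated to this matrix has two connected components: the simple roots {alpha_4, alpha_7, alpha_8} form a chain of 3 nodes with single edges (A_3), and {alpha_1, alpha_2, alpha_3, alpha_5, alpha_6, alpha_9, alpha_10} form a chain of 7 nodes with a double edge at one end; the terminal node there is the unique short simple root (B_7). A semisimple Lie algebra decomposes uniquely as the direct sum of simple ideals, one per connected component of its Dynkin diagram, so g ≅ A_3 ⊕ B_7 (dimension 15 + 105 = 120).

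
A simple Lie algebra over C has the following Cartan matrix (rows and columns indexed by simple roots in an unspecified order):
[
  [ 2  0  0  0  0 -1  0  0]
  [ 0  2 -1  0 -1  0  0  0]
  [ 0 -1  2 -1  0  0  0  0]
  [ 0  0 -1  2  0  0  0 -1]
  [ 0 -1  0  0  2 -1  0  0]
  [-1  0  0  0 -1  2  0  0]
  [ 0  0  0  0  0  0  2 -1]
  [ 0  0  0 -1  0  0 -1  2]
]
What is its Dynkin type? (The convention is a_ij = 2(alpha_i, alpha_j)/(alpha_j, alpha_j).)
A8

The matrix has rank 8 with 2's on the diagonal. Reading the off-diagonal entries as Dynkin edges (a single edge where a_ij = a_ji = -1; a double or triple edge where a_ij * a_ji = 2 or 3), the diagram is a chain of 8 nodes with single edges (A_8). One simple-root ordering that puts it in standard form is (alpha_7, alpha_8, alpha_4, alpha_3, alpha_2, alpha_5, alpha_6, alpha_1). So the algebra is type A_8, i.e. sl(9).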